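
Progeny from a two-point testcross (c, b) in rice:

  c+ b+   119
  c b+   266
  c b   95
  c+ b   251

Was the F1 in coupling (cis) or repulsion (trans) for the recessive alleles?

trans

The two most frequent classes are c+ b (251) and c b+ (266); these are the parental (non-recombinant) types.
So the F1 carried c+ b on one chromosome and c b+ on the other — the recessive alleles are on opposite chromosomes (trans / repulsion).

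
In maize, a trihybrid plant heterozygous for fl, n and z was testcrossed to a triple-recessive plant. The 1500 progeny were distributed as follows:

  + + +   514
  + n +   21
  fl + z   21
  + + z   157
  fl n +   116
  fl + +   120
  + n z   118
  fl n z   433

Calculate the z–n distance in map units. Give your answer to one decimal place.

21.0 map units

The two most frequent reciprocal classes, fl n z and + + +, are the parental types, so the F1 was fl n z / + + +.
The two rarest classes, fl + z and + n +, are the double crossovers. Comparing them with the parentals, only the n allele has switched, so n is the middle locus and the order is z – n – fl.
Crossovers in the z–n interval produce the single-crossover classes fl n + and + + z (116 + 157 = 273) plus the double crossovers (42).
RF(z–n) = (273 + 42) / 1500 = 315/1500 = 0.2100 → 21.0 map units.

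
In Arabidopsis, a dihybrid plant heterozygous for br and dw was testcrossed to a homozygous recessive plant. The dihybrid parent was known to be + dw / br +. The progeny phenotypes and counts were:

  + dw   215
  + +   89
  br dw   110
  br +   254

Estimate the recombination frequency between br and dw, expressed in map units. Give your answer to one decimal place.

29.8 map units

The recombinant classes are + + and br dw: 89 + 110 = 199.
Recombination frequency = 199/668 = 0.2979 ≈ 29.8%, i.e. 29.8 map units.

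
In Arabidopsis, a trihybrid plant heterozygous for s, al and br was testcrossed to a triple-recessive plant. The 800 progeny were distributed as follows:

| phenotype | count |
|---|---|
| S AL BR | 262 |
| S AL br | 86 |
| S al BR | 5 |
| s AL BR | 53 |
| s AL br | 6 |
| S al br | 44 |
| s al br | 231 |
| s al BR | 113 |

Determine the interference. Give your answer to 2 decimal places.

0.61

The two most frequent reciprocal classes, s al br and S AL BR, are the parental types, so the F1 was s al br / S AL BR.
The two rarest classes, s AL br and S al BR, are the double crossovers. Comparing them with the parentals, only the al allele has switched, so al is the middle locus and the order is br – al – s.
br–al: (199 + 11)/800 = 0.2625; al–s: (97 + 11)/800 = 0.1350.
Expected DCO frequency = 0.2625 × 0.1350 ≈ 0.03544; observed = 11/800 ≈ 0.01375.
Coefficient of coincidence = 0.01375/0.03544 ≈ 0.39; interference = 1 − 0.39 = 0.61.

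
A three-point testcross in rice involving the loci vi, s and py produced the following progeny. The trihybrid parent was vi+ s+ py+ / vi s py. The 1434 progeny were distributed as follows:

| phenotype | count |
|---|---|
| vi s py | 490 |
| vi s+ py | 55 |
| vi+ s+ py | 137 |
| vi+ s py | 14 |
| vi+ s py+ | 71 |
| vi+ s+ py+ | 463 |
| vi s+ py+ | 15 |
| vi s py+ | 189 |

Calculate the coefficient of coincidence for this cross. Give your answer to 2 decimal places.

0.76

The two rarest classes, vi s+ py+ and vi+ s py, are the double crossovers. Comparing them with the parentals, only the vi allele has switched, so vi is the middle locus and the order is s – vi – py.
s–vi: (126 + 29)/1434 = 0.1081; vi–py: (326 + 29)/1434 = 0.2476.
Expected DCO frequency = 0.1081 × 0.2476 ≈ 0.02677; observed = 29/1434 ≈ 0.02022.
Coefficient of coincidence = 0.02022/0.02677 ≈ 0.76.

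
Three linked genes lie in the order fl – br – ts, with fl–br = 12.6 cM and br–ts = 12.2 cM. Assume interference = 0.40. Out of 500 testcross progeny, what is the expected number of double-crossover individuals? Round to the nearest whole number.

Map distances give recombination frequencies of 0.126 and 0.122 for the two intervals.
With interference 0.40 (so coincidence = 0.60), expected double-crossover frequency = 0.126 × 0.122 × 0.60 = 0.00922.
Expected number = 0.00922 × 500 = 4.61 ≈ 5.

5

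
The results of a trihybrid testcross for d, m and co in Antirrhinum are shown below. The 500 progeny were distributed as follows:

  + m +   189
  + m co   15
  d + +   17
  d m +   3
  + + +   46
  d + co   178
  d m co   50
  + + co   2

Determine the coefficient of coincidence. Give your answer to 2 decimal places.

The two most frequent reciprocal classes, d + co and + m +, are the parental types, so the F1 was d + co / + m +.
The two rarest classes, + + co and d m +, are the double crossovers. Comparing them with the parentals, only the d allele has switched, so d is the middle locus and the order is co – d – m.
co–d: (32 + 5)/500 = 0.0740; d–m: (96 + 5)/500 = 0.2020.
Expected DCO frequency = 0.0740 × 0.2020 ≈ 0.01495; observed = 5/500 ≈ 0.01000.
Coefficient of coincidence = 0.01000/0.01495 ≈ 0.67.

0.67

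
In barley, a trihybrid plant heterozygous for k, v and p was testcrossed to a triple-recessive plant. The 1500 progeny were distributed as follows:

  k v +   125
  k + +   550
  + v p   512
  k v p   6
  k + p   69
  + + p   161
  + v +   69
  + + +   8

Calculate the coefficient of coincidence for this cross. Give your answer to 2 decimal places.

The two most frequent reciprocal classes, k + + and + v p, are the parental types, so the F1 was k + + / + v p.
The two rarest classes, + + + and k v p, are the double crossovers. Comparing them with the parentals, only the k allele has switched, so k is the middle locus and the order is v – k – p.
v–k: (286 + 14)/1500 = 0.2000; k–p: (138 + 14)/1500 = 0.1013.
Expected DCO frequency = 0.2000 × 0.1013 ≈ 0.02026; observed = 14/1500 ≈ 0.00933.
Coefficient of coincidence = 0.00933/0.02026 ≈ 0.46.

0.46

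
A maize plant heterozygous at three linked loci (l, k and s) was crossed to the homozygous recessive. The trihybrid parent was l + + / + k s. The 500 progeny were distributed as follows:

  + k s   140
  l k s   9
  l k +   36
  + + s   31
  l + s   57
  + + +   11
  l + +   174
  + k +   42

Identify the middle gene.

l

The two rarest classes, + + + and l k s, are the double crossovers. Comparing them with the parentals, only the l allele has switched, so l is the middle locus and the order is s – l – k.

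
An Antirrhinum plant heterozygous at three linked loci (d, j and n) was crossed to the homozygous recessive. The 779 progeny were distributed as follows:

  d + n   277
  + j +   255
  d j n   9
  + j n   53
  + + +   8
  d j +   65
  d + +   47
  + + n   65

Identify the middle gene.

j

The two most frequent reciprocal classes, d + n and + j +, are the parental types, so the F1 was d + n / + j +.
The two rarest classes, d j n and + + +, are the double crossovers. Comparing them with the parentals, only the j allele has switched, so j is the middle locus and the order is n – j – d.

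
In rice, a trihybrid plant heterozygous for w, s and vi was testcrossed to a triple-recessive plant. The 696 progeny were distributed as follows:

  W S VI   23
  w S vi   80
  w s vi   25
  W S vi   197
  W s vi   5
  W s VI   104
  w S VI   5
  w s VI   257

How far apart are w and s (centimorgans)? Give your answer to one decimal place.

27.9 centimorgans

The two most frequent reciprocal classes, W S vi and w s VI, are the parental types, so the F1 was W S vi / w s VI.
The two rarest classes, W s vi and w S VI, are the double crossovers. Comparing them with the parentals, only the s allele has switched, so s is the middle locus and the order is w – s – vi.
Crossovers in the w–s interval produce the single-crossover classes w S vi and W s VI (80 + 104 = 184) plus the double crossovers (10).
RF(w–s) = (184 + 10) / 696 = 194/696 = 0.2787 → 27.9 centimorgans.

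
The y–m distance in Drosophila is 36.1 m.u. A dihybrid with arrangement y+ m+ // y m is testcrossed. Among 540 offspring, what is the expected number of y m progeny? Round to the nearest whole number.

A map distance of 36.1 m.u. corresponds to a recombination frequency of 0.361.
The F1 is y+ m+ / y m, so y m is a parental gamete class with expected frequency (1 − r)/2 = 0.639/2 = 0.3195.
Expected number = 0.3195 × 540 = 172.53 ≈ 173.

173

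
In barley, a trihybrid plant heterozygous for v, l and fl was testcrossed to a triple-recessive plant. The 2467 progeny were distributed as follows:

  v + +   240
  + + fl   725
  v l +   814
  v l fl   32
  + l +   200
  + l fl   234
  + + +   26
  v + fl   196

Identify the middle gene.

fl

The two most frequent reciprocal classes, + + fl and v l +, are the parental types, so the F1 was + + fl / v l +.
The two rarest classes, + + + and v l fl, are the double crossovers. Comparing them with the parentals, only the fl allele has switched, so fl is the middle locus and the order is l – fl – v.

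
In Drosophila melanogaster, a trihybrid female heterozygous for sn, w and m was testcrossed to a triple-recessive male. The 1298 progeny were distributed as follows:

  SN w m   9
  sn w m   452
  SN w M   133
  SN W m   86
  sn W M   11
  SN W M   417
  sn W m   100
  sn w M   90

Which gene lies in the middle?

The two most frequent reciprocal classes, SN W M and sn w m, are the parental types, so the F1 was SN W M / sn w m.
The two rarest classes, sn W M and SN w m, are the double crossovers. Comparing them with the parentals, only the sn allele has switched, so sn is the middle locus and the order is w – sn – m.

sn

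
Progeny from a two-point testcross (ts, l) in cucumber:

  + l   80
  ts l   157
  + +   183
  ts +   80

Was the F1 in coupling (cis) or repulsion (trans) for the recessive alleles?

cis

The two most frequent classes are + + (183) and ts l (157); these are the parental (non-recombinant) types.
So the F1 carried + + on one chromosome and ts l on the other — the recessive alleles are on the same chromosome (cis / coupling).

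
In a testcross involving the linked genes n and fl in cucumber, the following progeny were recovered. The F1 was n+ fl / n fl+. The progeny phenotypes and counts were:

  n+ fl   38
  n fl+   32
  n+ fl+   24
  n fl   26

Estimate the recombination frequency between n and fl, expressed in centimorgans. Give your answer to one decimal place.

41.7 centimorgans

The recombinant classes are n+ fl+ and n fl: 24 + 26 = 50.
Recombination frequency = 50/120 = 0.4167 ≈ 41.7%, i.e. 41.7 centimorgans.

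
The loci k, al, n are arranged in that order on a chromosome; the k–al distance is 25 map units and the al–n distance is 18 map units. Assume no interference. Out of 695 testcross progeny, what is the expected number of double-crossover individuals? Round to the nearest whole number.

31

Map distances give recombination frequencies of 0.250 and 0.180 for the two intervals.
With no interference, expected double-crossover frequency = 0.250 × 0.180 = 0.04500.
Expected number = 0.04500 × 695 = 31.27 ≈ 31.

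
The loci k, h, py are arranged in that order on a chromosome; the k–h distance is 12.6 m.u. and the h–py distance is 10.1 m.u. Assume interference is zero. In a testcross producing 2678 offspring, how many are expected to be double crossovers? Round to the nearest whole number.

Map distances give recombination frequencies of 0.126 and 0.101 for the two intervals.
With no interference, expected double-crossover frequency = 0.126 × 0.101 = 0.01273.
Expected number = 0.01273 × 2678 = 34.08 ≈ 34.

34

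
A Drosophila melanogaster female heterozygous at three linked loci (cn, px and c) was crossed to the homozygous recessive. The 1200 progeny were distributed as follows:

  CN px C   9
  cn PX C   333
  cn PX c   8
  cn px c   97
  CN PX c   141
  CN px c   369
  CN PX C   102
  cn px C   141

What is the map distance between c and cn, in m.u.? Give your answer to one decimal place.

18.0 m.u.

The two most frequent reciprocal classes, cn PX C and CN px c, are the parental types, so the F1 was cn PX C / CN px c.
The two rarest classes, cn PX c and CN px C, are the double crossovers. Comparing them with the parentals, only the c allele has switched, so c is the middle locus and the order is cn – c – px.
Crossovers in the cn–c interval produce the single-crossover classes CN PX C and cn px c (102 + 97 = 199) plus the double crossovers (17).
RF(cn–c) = (199 + 17) / 1200 = 216/1200 = 0.1800 → 18.0 m.u.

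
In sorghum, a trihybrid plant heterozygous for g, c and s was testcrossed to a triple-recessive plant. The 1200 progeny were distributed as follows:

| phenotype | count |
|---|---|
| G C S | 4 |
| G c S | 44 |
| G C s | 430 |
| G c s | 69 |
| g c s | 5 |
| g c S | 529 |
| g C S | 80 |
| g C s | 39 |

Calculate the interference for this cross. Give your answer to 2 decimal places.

0.26

The two most frequent reciprocal classes, G C s and g c S, are the parental types, so the F1 was G C s / g c S.
The two rarest classes, G C S and g c s, are the double crossovers. Comparing them with the parentals, only the s allele has switched, so s is the middle locus and the order is c – s – g.
c–s: (149 + 9)/1200 = 0.1317; s–g: (83 + 9)/1200 = 0.0767.
Expected DCO frequency = 0.1317 × 0.0767 ≈ 0.01010; observed = 9/1200 ≈ 0.00750.
Coefficient of coincidence = 0.00750/0.01010 ≈ 0.74; interference = 1 − 0.74 = 0.26.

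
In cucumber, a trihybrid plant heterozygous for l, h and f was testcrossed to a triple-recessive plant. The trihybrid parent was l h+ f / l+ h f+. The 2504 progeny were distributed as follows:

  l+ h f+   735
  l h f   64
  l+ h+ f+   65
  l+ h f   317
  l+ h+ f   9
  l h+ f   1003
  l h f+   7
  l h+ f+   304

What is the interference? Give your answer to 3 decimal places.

0.566

The two rarest classes, l+ h+ f and l h f+, are the double crossovers. Comparing them with the parentals, only the l allele has switched, so l is the middle locus and the order is h – l – f.
h–l: (129 + 16)/2504 = 0.0579; l–f: (621 + 16)/2504 = 0.2544.
Expected DCO frequency = 0.0579 × 0.2544 ≈ 0.01473; observed = 16/2504 ≈ 0.00639.
Coefficient of coincidence = 0.00639/0.01473 ≈ 0.434; interference = 1 − 0.434 = 0.566.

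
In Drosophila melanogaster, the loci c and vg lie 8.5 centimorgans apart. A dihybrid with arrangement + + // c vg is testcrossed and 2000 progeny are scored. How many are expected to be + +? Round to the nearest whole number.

915

A map distance of 8.5 centimorgans corresponds to a recombination frequency of 0.085.
The F1 is + + / c vg, so + + is a parental gamete class with expected frequency (1 − r)/2 = 0.915/2 = 0.4575.
Expected number = 0.4575 × 2000 = 915.00 ≈ 915.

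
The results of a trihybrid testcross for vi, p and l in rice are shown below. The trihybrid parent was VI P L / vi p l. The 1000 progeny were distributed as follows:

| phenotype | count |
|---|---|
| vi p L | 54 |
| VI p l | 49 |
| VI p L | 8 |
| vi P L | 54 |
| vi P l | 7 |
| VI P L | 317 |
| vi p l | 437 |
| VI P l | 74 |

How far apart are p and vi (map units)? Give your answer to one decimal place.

11.8 map units

The two rarest classes, VI p L and vi P l, are the double crossovers. Comparing them with the parentals, only the p allele has switched, so p is the middle locus and the order is vi – p – l.
Crossovers in the vi–p interval produce the single-crossover classes vi P L and VI p l (54 + 49 = 103) plus the double crossovers (15).
RF(vi–p) = (103 + 15) / 1000 = 118/1000 = 0.1180 → 11.8 map units.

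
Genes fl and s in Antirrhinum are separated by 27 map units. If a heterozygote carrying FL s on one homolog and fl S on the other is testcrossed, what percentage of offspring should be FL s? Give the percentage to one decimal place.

36.5%

A map distance of 27 map units corresponds to a recombination frequency of 0.270.
The F1 is FL s / fl S, so FL s is a parental gamete class with expected frequency (1 − r)/2 = 0.730/2 = 0.3650.
That is 0.3650 = 36.5% of the progeny.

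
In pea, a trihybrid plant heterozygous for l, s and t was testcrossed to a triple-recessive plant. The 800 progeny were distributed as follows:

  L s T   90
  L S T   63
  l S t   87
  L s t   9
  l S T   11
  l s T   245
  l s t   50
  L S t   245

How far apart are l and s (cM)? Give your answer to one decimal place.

The two most frequent reciprocal classes, l s T and L S t, are the parental types, so the F1 was l s T / L S t.
The two rarest classes, l S T and L s t, are the double crossovers. Comparing them with the parentals, only the s allele has switched, so s is the middle locus and the order is l – s – t.
Crossovers in the l–s interval produce the single-crossover classes L s T and l S t (90 + 87 = 177) plus the double crossovers (20).
RF(l–s) = (177 + 20) / 800 = 197/800 = 0.2462 → 24.6 cM.

24.6 cM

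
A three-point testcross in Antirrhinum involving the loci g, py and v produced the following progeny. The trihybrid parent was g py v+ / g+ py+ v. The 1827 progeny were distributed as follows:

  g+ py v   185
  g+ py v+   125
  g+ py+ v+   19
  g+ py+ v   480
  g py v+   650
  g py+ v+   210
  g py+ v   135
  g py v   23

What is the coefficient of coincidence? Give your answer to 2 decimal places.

0.58

The two rarest classes, g py v and g+ py+ v+, are the double crossovers. Comparing them with the parentals, only the v allele has switched, so v is the middle locus and the order is py – v – g.
py–v: (395 + 42)/1827 = 0.2392; v–g: (260 + 42)/1827 = 0.1653.
Expected DCO frequency = 0.2392 × 0.1653 ≈ 0.03954; observed = 42/1827 ≈ 0.02299.
Coefficient of coincidence = 0.02299/0.03954 ≈ 0.58.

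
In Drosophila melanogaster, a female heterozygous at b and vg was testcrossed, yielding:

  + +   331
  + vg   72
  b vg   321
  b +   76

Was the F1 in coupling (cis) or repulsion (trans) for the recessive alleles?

The two most frequent classes are + + (331) and b vg (321); these are the parental (non-recombinant) types.
So the F1 carried + + on one chromosome and b vg on the other — the recessive alleles are on the same chromosome (cis / coupling).

cis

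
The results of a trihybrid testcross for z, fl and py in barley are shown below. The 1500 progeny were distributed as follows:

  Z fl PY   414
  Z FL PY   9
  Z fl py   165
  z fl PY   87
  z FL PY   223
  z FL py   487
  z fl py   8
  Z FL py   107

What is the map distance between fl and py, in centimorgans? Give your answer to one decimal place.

The two most frequent reciprocal classes, Z fl PY and z FL py, are the parental types, so the F1 was Z fl PY / z FL py.
The two rarest classes, Z FL PY and z fl py, are the double crossovers. Comparing them with the parentals, only the fl allele has switched, so fl is the middle locus and the order is py – fl – z.
Crossovers in the py–fl interval produce the single-crossover classes Z fl py and z FL PY (165 + 223 = 388) plus the double crossovers (17).
RF(py–fl) = (388 + 17) / 1500 = 405/1500 = 0.2700 → 27.0 centimorgans.

27.0 centimorgans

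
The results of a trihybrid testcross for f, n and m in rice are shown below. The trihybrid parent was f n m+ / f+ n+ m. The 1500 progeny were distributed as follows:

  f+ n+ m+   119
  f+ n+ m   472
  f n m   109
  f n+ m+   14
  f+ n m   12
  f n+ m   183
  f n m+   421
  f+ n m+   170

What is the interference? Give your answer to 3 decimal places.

0.595

The two rarest classes, f n+ m+ and f+ n m, are the double crossovers. Comparing them with the parentals, only the n allele has switched, so n is the middle locus and the order is f – n – m.
f–n: (353 + 26)/1500 = 0.2527; n–m: (228 + 26)/1500 = 0.1693.
Expected DCO frequency = 0.2527 × 0.1693 ≈ 0.04278; observed = 26/1500 ≈ 0.01733.
Coefficient of coincidence = 0.01733/0.04278 ≈ 0.405; interference = 1 − 0.405 = 0.595.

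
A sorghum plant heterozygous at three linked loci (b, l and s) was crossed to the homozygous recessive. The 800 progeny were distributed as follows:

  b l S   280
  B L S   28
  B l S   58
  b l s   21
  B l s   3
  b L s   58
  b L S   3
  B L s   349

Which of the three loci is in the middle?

l

The two most frequent reciprocal classes, B L s and b l S, are the parental types, so the F1 was B L s / b l S.
The two rarest classes, B l s and b L S, are the double crossovers. Comparing them with the parentals, only the l allele has switched, so l is the middle locus and the order is s – l – b.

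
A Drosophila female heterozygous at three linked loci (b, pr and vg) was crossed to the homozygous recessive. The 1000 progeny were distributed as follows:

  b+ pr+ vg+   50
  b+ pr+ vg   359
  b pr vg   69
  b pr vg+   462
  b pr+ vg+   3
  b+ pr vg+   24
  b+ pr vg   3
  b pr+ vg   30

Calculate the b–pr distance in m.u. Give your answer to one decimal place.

The two most frequent reciprocal classes, b pr vg+ and b+ pr+ vg, are the parental types, so the F1 was b pr vg+ / b+ pr+ vg.
The two rarest classes, b pr+ vg+ and b+ pr vg, are the double crossovers. Comparing them with the parentals, only the pr allele has switched, so pr is the middle locus and the order is b – pr – vg.
Crossovers in the b–pr interval produce the single-crossover classes b+ pr vg+ and b pr+ vg (24 + 30 = 54) plus the double crossovers (6).
RF(b–pr) = (54 + 6) / 1000 = 60/1000 = 0.0600 → 6.0 m.u.

6.0 m.u.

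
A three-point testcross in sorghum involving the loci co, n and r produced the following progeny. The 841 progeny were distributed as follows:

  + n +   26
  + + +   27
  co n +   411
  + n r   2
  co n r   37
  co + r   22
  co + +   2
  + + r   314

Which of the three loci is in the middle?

n

The two most frequent reciprocal classes, co n + and + + r, are the parental types, so the F1 was co n + / + + r.
The two rarest classes, co + + and + n r, are the double crossovers. Comparing them with the parentals, only the n allele has switched, so n is the middle locus and the order is r – n – co.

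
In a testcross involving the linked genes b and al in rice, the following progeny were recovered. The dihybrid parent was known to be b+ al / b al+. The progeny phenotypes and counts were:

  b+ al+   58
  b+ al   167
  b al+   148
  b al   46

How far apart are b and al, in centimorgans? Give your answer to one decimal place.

The recombinant classes are b+ al+ and b al: 58 + 46 = 104.
Recombination frequency = 104/419 = 0.2482 ≈ 24.8%, i.e. 24.8 centimorgans.

24.8 centimorgans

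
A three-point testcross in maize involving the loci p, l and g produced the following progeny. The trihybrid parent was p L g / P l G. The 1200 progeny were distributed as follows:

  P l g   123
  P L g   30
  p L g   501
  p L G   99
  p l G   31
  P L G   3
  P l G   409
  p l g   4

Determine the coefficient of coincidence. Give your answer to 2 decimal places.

The two rarest classes, p l g and P L G, are the double crossovers. Comparing them with the parentals, only the l allele has switched, so l is the middle locus and the order is p – l – g.
p–l: (61 + 7)/1200 = 0.0567; l–g: (222 + 7)/1200 = 0.1908.
Expected DCO frequency = 0.0567 × 0.1908 ≈ 0.01082; observed = 7/1200 ≈ 0.00583.
Coefficient of coincidence = 0.00583/0.01082 ≈ 0.54.

0.54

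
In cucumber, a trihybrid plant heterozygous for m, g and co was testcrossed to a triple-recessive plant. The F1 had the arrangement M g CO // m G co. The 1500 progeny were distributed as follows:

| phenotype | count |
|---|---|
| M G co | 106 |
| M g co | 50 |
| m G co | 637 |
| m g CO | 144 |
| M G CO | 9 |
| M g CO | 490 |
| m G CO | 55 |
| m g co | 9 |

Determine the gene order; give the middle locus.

The two rarest classes, M G CO and m g co, are the double crossovers. Comparing them with the parentals, only the g allele has switched, so g is the middle locus and the order is m – g – co.

g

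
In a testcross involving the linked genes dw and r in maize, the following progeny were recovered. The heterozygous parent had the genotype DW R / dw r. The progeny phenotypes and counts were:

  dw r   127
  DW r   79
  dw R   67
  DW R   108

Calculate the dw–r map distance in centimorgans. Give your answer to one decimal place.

The recombinant classes are DW r and dw R: 79 + 67 = 146.
Recombination frequency = 146/381 = 0.3832 ≈ 38.3%, i.e. 38.3 centimorgans.

38.3 centimorgans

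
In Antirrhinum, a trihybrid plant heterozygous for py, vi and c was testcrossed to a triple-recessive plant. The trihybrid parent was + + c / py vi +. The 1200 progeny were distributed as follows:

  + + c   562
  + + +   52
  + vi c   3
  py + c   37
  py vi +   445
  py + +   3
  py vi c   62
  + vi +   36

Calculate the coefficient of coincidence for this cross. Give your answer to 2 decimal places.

The two rarest classes, + vi c and py + +, are the double crossovers. Comparing them with the parentals, only the vi allele has switched, so vi is the middle locus and the order is py – vi – c.
py–vi: (73 + 6)/1200 = 0.0658; vi–c: (114 + 6)/1200 = 0.1000.
Expected DCO frequency = 0.0658 × 0.1000 ≈ 0.00658; observed = 6/1200 ≈ 0.00500.
Coefficient of coincidence = 0.00500/0.00658 ≈ 0.76.

0.76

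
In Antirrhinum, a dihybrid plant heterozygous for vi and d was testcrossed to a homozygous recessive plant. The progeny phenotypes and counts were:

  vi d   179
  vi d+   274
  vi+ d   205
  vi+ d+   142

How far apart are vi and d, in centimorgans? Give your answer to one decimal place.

The two most frequent classes, vi+ d (205) and vi d+ (274), are the parental types, so the F1 was vi+ d / vi d+.
The recombinant classes are vi+ d+ and vi d: 142 + 179 = 321.
Recombination frequency = 321/800 = 0.4012 ≈ 40.1%, i.e. 40.1 centimorgans.

40.1 centimorgans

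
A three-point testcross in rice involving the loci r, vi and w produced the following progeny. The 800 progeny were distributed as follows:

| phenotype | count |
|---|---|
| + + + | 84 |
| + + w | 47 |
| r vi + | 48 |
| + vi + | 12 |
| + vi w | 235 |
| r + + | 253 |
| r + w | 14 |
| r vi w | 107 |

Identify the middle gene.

w

The two most frequent reciprocal classes, r + + and + vi w, are the parental types, so the F1 was r + + / + vi w.
The two rarest classes, r + w and + vi +, are the double crossovers. Comparing them with the parentals, only the w allele has switched, so w is the middle locus and the order is vi – w – r.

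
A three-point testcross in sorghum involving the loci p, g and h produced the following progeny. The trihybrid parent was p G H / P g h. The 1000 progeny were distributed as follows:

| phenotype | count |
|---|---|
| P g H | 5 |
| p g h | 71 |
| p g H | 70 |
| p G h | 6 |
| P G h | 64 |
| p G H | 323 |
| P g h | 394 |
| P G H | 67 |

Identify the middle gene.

h

The two rarest classes, p G h and P g H, are the double crossovers. Comparing them with the parentals, only the h allele has switched, so h is the middle locus and the order is g – h – p.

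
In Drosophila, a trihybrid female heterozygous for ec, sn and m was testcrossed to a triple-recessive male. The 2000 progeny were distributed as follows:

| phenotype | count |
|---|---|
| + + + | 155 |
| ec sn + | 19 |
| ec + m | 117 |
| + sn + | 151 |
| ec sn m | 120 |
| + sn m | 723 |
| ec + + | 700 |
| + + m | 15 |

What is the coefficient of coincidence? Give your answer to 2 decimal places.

The two most frequent reciprocal classes, ec + + and + sn m, are the parental types, so the F1 was ec + + / + sn m.
The two rarest classes, ec sn + and + + m, are the double crossovers. Comparing them with the parentals, only the sn allele has switched, so sn is the middle locus and the order is ec – sn – m.
ec–sn: (275 + 34)/2000 = 0.1545; sn–m: (268 + 34)/2000 = 0.1510.
Expected DCO frequency = 0.1545 × 0.1510 ≈ 0.02333; observed = 34/2000 ≈ 0.01700.
Coefficient of coincidence = 0.01700/0.02333 ≈ 0.73.

0.73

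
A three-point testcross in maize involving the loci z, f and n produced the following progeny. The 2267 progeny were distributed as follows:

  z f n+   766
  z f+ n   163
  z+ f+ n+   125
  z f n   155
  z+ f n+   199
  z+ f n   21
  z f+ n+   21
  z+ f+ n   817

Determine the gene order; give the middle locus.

The two most frequent reciprocal classes, z+ f+ n and z f n+, are the parental types, so the F1 was z+ f+ n / z f n+.
The two rarest classes, z+ f n and z f+ n+, are the double crossovers. Comparing them with the parentals, only the f allele has switched, so f is the middle locus and the order is n – f – z.

f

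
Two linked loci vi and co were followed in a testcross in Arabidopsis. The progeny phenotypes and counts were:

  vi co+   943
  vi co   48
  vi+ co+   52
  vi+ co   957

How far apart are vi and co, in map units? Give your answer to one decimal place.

The two most frequent classes, vi+ co (957) and vi co+ (943), are the parental types, so the F1 was vi+ co / vi co+.
The recombinant classes are vi+ co+ and vi co: 52 + 48 = 100.
Recombination frequency = 100/2000 = 0.0500 ≈ 5.0%, i.e. 5.0 map units.

5.0 map units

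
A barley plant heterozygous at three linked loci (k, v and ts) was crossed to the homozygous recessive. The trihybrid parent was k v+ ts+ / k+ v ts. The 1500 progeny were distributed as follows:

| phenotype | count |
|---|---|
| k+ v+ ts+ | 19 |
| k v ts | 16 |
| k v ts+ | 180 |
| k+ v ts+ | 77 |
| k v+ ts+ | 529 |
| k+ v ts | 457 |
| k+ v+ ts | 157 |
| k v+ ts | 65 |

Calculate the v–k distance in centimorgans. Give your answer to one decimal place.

The two rarest classes, k+ v+ ts+ and k v ts, are the double crossovers. Comparing them with the parentals, only the k allele has switched, so k is the middle locus and the order is v – k – ts.
Crossovers in the v–k interval produce the single-crossover classes k v ts+ and k+ v+ ts (180 + 157 = 337) plus the double crossovers (35).
RF(v–k) = (337 + 35) / 1500 = 372/1500 = 0.2480 → 24.8 centimorgans.

24.8 centimorgans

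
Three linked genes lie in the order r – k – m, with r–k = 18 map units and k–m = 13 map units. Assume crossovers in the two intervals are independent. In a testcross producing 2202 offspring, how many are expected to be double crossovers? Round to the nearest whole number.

Map distances give recombination frequencies of 0.180 and 0.130 for the two intervals.
With no interference, expected double-crossover frequency = 0.180 × 0.130 = 0.02340.
Expected number = 0.02340 × 2202 = 51.53 ≈ 52.

52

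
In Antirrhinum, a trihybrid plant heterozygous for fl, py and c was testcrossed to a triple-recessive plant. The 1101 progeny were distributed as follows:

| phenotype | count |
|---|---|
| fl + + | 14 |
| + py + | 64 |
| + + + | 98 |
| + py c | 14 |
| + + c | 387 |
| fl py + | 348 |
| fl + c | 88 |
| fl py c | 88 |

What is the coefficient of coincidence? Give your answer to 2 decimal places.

0.80

The two most frequent reciprocal classes, + + c and fl py +, are the parental types, so the F1 was + + c / fl py +.
The two rarest classes, + py c and fl + +, are the double crossovers. Comparing them with the parentals, only the py allele has switched, so py is the middle locus and the order is fl – py – c.
fl–py: (152 + 28)/1101 = 0.1635; py–c: (186 + 28)/1101 = 0.1944.
Expected DCO frequency = 0.1635 × 0.1944 ≈ 0.03178; observed = 28/1101 ≈ 0.02543.
Coefficient of coincidence = 0.02543/0.03178 ≈ 0.80.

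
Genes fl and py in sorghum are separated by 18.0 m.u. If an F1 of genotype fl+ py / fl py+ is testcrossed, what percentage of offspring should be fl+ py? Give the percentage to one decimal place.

41.0%

A map distance of 18.0 m.u. corresponds to a recombination frequency of 0.180.
The F1 is fl+ py / fl py+, so fl+ py is a parental gamete class with expected frequency (1 − r)/2 = 0.820/2 = 0.4100.
That is 0.4100 = 41.0% of the progeny.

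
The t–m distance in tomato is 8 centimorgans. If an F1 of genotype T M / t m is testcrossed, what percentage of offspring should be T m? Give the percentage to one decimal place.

A map distance of 8 centimorgans corresponds to a recombination frequency of 0.080.
The F1 is T M / t m, so T m is a recombinant gamete class with expected frequency r/2 = 0.080/2 = 0.0400.
That is 0.0400 = 4.0% of the progeny.

4.0%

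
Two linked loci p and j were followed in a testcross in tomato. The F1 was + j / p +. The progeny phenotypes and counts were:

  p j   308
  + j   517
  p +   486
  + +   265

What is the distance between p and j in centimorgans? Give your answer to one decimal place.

36.4 centimorgans

The recombinant classes are + + and p j: 265 + 308 = 573.
Recombination frequency = 573/1576 = 0.3636 ≈ 36.4%, i.e. 36.4 centimorgans.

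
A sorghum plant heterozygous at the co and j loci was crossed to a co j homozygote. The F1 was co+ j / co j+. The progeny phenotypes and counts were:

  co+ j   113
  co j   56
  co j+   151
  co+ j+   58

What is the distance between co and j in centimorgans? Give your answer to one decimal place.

30.2 centimorgans

The recombinant classes are co+ j+ and co j: 58 + 56 = 114.
Recombination frequency = 114/378 = 0.3016 ≈ 30.2%, i.e. 30.2 centimorgans.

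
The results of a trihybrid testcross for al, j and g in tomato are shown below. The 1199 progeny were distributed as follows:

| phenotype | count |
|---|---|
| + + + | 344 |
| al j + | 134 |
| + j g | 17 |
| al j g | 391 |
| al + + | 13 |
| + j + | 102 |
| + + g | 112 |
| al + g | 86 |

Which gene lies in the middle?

al

The two most frequent reciprocal classes, al j g and + + +, are the parental types, so the F1 was al j g / + + +.
The two rarest classes, + j g and al + +, are the double crossovers. Comparing them with the parentals, only the al allele has switched, so al is the middle locus and the order is j – al – g.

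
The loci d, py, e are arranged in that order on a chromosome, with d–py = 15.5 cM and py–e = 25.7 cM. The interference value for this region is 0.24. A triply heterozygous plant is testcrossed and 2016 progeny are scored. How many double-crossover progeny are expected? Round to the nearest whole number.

61

Map distances give recombination frequencies of 0.155 and 0.257 for the two intervals.
With interference 0.24 (so coincidence = 0.76), expected double-crossover frequency = 0.155 × 0.257 × 0.76 = 0.03027.
Expected number = 0.03027 × 2016 = 61.03 ≈ 61.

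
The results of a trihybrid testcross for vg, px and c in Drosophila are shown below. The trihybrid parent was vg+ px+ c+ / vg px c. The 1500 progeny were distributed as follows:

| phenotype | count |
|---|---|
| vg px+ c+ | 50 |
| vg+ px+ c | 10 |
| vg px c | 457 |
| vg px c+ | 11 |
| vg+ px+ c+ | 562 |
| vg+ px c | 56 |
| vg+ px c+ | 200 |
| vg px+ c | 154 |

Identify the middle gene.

c

The two rarest classes, vg+ px+ c and vg px c+, are the double crossovers. Comparing them with the parentals, only the c allele has switched, so c is the middle locus and the order is px – c – vg.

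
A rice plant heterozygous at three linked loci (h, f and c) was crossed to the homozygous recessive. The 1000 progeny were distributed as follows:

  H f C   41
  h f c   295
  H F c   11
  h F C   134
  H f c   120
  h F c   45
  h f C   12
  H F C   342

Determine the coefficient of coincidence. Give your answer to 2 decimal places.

0.76

The two most frequent reciprocal classes, H F C and h f c, are the parental types, so the F1 was H F C / h f c.
The two rarest classes, H F c and h f C, are the double crossovers. Comparing them with the parentals, only the c allele has switched, so c is the middle locus and the order is f – c – h.
f–c: (86 + 23)/1000 = 0.1090; c–h: (254 + 23)/1000 = 0.2770.
Expected DCO frequency = 0.1090 × 0.2770 ≈ 0.03019; observed = 23/1000 ≈ 0.02300.
Coefficient of coincidence = 0.02300/0.03019 ≈ 0.76.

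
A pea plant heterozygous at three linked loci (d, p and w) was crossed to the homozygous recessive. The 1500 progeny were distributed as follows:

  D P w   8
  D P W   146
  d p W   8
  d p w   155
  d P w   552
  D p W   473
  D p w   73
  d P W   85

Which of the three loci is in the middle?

d

The two most frequent reciprocal classes, D p W and d P w, are the parental types, so the F1 was D p W / d P w.
The two rarest classes, d p W and D P w, are the double crossovers. Comparing them with the parentals, only the d allele has switched, so d is the middle locus and the order is p – d – w.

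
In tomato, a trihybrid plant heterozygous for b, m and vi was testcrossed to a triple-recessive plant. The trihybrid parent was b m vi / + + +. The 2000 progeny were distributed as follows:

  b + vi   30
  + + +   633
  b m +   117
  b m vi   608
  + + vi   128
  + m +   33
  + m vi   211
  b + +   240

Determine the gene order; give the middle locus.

The two rarest classes, b + vi and + m +, are the double crossovers. Comparing them with the parentals, only the m allele has switched, so m is the middle locus and the order is b – m – vi.

m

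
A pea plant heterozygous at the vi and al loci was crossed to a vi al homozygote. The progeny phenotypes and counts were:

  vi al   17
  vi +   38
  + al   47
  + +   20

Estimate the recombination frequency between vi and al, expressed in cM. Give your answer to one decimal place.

30.3 cM

The two most frequent classes, + al (47) and vi + (38), are the parental types, so the F1 was + al / vi +.
The recombinant classes are + + and vi al: 20 + 17 = 37.
Recombination frequency = 37/122 = 0.3033 ≈ 30.3%, i.e. 30.3 cM.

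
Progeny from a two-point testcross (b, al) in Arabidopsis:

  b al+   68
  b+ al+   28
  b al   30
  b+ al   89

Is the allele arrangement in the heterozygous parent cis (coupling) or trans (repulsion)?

The two most frequent classes are b+ al (89) and b al+ (68); these are the parental (non-recombinant) types.
So the F1 carried b+ al on one chromosome and b al+ on the other — the recessive alleles are on opposite chromosomes (trans / repulsion).

trans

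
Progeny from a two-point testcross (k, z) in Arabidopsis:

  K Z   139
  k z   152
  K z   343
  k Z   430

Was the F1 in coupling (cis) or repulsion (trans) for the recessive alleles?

trans

The two most frequent classes are K z (343) and k Z (430); these are the parental (non-recombinant) types.
So the F1 carried K z on one chromosome and k Z on the other — the recessive alleles are on opposite chromosomes (trans / repulsion).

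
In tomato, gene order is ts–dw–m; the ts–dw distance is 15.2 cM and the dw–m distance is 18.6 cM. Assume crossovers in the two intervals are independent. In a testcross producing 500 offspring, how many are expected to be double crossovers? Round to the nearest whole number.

Map distances give recombination frequencies of 0.152 and 0.186 for the two intervals.
With no interference, expected double-crossover frequency = 0.152 × 0.186 = 0.02827.
Expected number = 0.02827 × 500 = 14.14 ≈ 14.

14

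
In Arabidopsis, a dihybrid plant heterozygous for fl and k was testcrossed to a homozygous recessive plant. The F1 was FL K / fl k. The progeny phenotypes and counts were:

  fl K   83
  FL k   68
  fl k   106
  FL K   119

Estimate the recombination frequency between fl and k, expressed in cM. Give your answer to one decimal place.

The recombinant classes are FL k and fl K: 68 + 83 = 151.
Recombination frequency = 151/376 = 0.4016 ≈ 40.2%, i.e. 40.2 cM.

40.2 cM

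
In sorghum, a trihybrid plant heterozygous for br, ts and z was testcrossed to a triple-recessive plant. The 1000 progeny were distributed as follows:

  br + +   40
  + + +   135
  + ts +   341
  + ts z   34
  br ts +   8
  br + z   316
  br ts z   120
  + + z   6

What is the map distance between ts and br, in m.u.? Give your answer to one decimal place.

The two most frequent reciprocal classes, + ts + and br + z, are the parental types, so the F1 was + ts + / br + z.
The two rarest classes, br ts + and + + z, are the double crossovers. Comparing them with the parentals, only the br allele has switched, so br is the middle locus and the order is ts – br – z.
Crossovers in the ts–br interval produce the single-crossover classes + + + and br ts z (135 + 120 = 255) plus the double crossovers (14).
RF(ts–br) = (255 + 14) / 1000 = 269/1000 = 0.2690 → 26.9 m.u.

26.9 m.u.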